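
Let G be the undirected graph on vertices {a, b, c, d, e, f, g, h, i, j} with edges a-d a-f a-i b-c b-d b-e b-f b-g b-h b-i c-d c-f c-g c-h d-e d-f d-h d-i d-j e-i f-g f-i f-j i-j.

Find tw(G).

A width-3 tree decomposition is:
Bags: B1 = {b, d, e, i}  B2 = {b, d, f, i}  B3 = {b, c, d, f}  B4 = {b, c, d, h}  B5 = {d, f, i, j}  B6 = {a, d, f, i}  B7 = {b, c, f, g}
Tree: B1–B2, B2–B3, B3–B4, B2–B5, B2–B6, B3–B7
Each bag holds 4 vertices, so the decomposition has width 3, which upper-bounds the treewidth. Conversely, {b, d, e, i} is a clique of size 4, and the vertices of any clique must share a bag in every tree decomposition; so some bag has ≥ 4 vertices and tw(G) ≥ 3. Hence tw(G) = 3 exactly.

3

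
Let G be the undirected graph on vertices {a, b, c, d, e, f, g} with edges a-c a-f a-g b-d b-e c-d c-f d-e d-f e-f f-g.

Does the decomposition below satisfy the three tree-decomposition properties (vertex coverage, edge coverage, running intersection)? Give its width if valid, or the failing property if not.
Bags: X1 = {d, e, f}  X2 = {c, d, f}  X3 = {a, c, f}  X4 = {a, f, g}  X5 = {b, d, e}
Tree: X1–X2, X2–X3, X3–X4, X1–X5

Yes; width 2.

Checking the three conditions: (i) the bags cover all of {a, b, c, d, e, f, g}; (ii) for each edge, some bag contains both endpoints; (iii) the bags containing any fixed vertex form a subtree. All hold, so the decomposition is valid with width 3 − 1 = 2.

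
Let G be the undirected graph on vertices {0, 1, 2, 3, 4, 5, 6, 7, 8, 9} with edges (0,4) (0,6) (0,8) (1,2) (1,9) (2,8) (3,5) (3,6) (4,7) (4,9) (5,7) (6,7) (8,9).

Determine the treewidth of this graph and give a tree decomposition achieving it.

Every bag has size at most 3, so the width is 3 − 1 = 2 and tw(G) ≤ 2. The edges 2–1–9–8–2 form a cycle, so G is not a tree and its treewidth is at least 2. Hence tw(G) = 2 exactly.

Treewidth 2.
One such decomposition:
Bags: B1 = {1, 2, 8}  B2 = {1, 8, 9}  B3 = {0, 8, 9}  B4 = {0, 4, 9}  B5 = {0, 4, 6}  B6 = {4, 6, 7}  B7 = {3, 6, 7}  B8 = {3, 5, 7}
Tree: B1–B2, B2–B3, B3–B4, B4–B5, B5–B6, B6–B7, B7–B8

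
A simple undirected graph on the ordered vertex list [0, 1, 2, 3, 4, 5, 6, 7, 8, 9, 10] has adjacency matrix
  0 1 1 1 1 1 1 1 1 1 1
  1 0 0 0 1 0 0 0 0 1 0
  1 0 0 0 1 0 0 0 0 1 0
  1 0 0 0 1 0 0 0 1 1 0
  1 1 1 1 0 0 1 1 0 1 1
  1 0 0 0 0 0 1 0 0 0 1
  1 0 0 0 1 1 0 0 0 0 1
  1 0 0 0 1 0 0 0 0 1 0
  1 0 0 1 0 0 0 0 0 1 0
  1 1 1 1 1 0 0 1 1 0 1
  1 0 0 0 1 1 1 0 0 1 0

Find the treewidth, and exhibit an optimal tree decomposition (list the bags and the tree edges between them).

Treewidth 3.
Bags: B1 = {0, 4, 7, 9}  B2 = {0, 2, 4, 9}  B3 = {0, 4, 9, 10}  B4 = {0, 1, 4, 9}  B5 = {0, 3, 4, 9}  B6 = {0, 4, 6, 10}  B7 = {0, 3, 8, 9}  B8 = {0, 5, 6, 10}
Tree: B1–B2, B1–B3, B3–B4, B4–B5, B3–B6, B5–B7, B6–B8

The largest bag has 4 vertices, giving width 3; this decomposition certifies tw(G) ≤ 3. Conversely, {0, 3, 8, 9} is a clique of size 4, and the vertices of any clique must share a bag in every tree decomposition; so some bag has ≥ 4 vertices and tw(G) ≥ 3. The upper and lower bounds meet at 3, so that is the treewidth.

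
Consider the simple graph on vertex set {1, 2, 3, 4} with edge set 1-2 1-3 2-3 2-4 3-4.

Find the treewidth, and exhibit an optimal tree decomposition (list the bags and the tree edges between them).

The largest bag has 3 vertices, giving width 2; this decomposition certifies tw(G) ≤ 2. Conversely, {1, 2, 3} is a clique of size 3, and the vertices of any clique must share a bag in every tree decomposition; so some bag has ≥ 3 vertices and tw(G) ≥ 2. Combining the bounds, tw(G) = 2.

Treewidth 2.
Bags: B1 = {1, 2, 3}  B2 = {2, 3, 4}
Tree: B1–B2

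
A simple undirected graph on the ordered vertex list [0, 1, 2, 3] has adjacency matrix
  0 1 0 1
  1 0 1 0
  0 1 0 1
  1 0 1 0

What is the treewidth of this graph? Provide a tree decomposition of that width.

The largest bag has 3 vertices, giving width 2; this decomposition certifies tw(G) ≤ 2. Since 2–3–0–1–2 is a cycle in G, G is not acyclic. Forests are exactly the graphs of treewidth ≤ 1, so tw(G) ≥ 2. Combining the bounds, tw(G) = 2.

Treewidth 2.
One optimal decomposition is:
Bags: B1 = {0, 2, 3}  B2 = {0, 1, 2}
Tree: B1–B2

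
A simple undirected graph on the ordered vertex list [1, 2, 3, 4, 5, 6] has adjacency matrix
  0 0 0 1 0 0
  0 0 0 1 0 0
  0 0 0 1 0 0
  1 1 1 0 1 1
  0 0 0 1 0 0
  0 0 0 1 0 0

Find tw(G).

1

A width-1 tree decomposition is:
Bags: B1 = {4, 5}  B2 = {1, 4}  B3 = {2, 4}  B4 = {3, 4}  B5 = {4, 6}
Tree: B1–B2, B2–B3, B3–B4, B3–B5
Each bag holds 2 vertices, so the decomposition has width 1, which upper-bounds the treewidth. Any graph with an edge has treewidth ≥ 1, and G has the edge 4–5. Hence tw(G) = 1 exactly.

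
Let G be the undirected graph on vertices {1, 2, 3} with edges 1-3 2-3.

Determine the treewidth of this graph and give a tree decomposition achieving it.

Each bag holds 2 vertices, so the decomposition has width 1, which upper-bounds the treewidth. G has an edge, so its treewidth is at least 1. Hence tw(G) = 1 exactly.

Treewidth 1.
Bags: B1 = {1, 3}  B2 = {2, 3}
Tree: B1–B2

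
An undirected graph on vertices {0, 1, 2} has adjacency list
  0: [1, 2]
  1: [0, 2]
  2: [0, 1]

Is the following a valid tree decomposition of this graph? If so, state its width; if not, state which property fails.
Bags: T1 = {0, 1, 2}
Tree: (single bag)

Checking the three conditions: (i) the bags cover all of {0, 1, 2}; (ii) for each edge, some bag contains both endpoints; (iii) the bags containing any fixed vertex form a subtree. All hold, so the decomposition is valid with width 3 − 1 = 2.

Yes; width 2.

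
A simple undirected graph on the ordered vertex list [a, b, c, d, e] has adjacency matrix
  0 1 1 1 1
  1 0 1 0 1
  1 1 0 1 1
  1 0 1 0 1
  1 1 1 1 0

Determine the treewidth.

A width-3 tree decomposition is:
Bags: B1 = {a, c, d, e}  B2 = {a, b, c, e}
Tree: B1–B2
The largest bag has 4 vertices, giving width 3; this decomposition certifies tw(G) ≤ 3. Conversely, {a, c, d, e} is a clique of size 4, and the vertices of any clique must share a bag in every tree decomposition; so some bag has ≥ 4 vertices and tw(G) ≥ 3. Combining the bounds, tw(G) = 3.

3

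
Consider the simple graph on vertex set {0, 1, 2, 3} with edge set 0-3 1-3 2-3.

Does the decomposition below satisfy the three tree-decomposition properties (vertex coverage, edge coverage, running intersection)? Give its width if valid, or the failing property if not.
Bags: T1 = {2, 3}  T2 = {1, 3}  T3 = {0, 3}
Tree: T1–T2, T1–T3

Checking the three conditions: (i) the bags cover all of {0, 1, 2, 3}; (ii) for each edge, some bag contains both endpoints; (iii) the bags containing any fixed vertex form a subtree. All hold, so the decomposition is valid with width 2 − 1 = 1.

Yes; width 1.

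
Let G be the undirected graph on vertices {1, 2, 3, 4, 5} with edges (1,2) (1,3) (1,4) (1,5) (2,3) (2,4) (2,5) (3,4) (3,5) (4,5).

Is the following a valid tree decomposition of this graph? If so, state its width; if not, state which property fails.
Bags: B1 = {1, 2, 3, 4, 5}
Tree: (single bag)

Yes; width 4.

Vertex coverage: the bags together contain {1, 2, 3, 4, 5}, the full vertex set. Edge coverage: each edge of G has both endpoints in at least one bag. Running intersection: for every vertex, the bags containing it form a connected subtree. All three properties hold, so this is a valid tree decomposition of width max|bag| − 1 = 4, and hence tw(G) ≤ 4.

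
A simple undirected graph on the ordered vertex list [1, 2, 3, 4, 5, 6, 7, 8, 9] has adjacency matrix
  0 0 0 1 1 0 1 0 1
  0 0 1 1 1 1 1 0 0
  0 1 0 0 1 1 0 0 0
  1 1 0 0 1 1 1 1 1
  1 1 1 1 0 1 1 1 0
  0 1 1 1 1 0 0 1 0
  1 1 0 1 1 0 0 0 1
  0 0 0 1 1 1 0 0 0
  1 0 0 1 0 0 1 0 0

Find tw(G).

3

A width-3 tree decomposition is:
Bags: B1 = {2, 4, 5, 6}  B2 = {2, 4, 5, 7}  B3 = {1, 4, 5, 7}  B4 = {2, 3, 5, 6}  B5 = {4, 5, 6, 8}  B6 = {1, 4, 7, 9}
Tree: B1–B2, B2–B3, B1–B4, B1–B5, B3–B6
Each bag holds 4 vertices, so the decomposition has width 3, which upper-bounds the treewidth. On the other hand G contains the 4-clique {2, 3, 5, 6}. A clique must lie in a single bag of any decomposition, so no decomposition can have width below 3. Therefore the treewidth is 3.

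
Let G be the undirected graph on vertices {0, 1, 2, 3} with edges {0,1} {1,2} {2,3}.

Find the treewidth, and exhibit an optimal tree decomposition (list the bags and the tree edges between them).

Treewidth 1.
One optimal decomposition is:
Bags: B1 = {2, 3}  B2 = {1, 2}  B3 = {0, 1}
Tree: B1–B2, B2–B3

Each bag holds 2 vertices, so the decomposition has width 1, which upper-bounds the treewidth. Any graph with an edge has treewidth ≥ 1, and G has the edge 3–2. Therefore the treewidth is 1.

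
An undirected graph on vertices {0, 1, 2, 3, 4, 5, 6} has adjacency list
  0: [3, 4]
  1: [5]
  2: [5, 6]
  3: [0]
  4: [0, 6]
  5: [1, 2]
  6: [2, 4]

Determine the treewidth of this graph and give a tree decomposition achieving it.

Every bag has size at most 2, so the width is 2 − 1 = 1 and tw(G) ≤ 1. Since G has at least one edge (e.g. 1–5), it is not an edgeless graph, so tw(G) ≥ 1. Hence tw(G) = 1 exactly.

Treewidth 1.
Bags: B1 = {1, 5}  B2 = {2, 5}  B3 = {2, 6}  B4 = {4, 6}  B5 = {0, 4}  B6 = {0, 3}
Tree: B1–B2, B2–B3, B3–B4, B4–B5, B5–B6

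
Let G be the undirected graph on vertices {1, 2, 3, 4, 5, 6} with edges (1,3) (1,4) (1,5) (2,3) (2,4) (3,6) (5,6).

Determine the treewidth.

A width-2 tree decomposition is:
Bags: B1 = {1, 2, 4}  B2 = {1, 2, 3}  B3 = {1, 3, 5}  B4 = {3, 5, 6}
Tree: B1–B2, B2–B3, B3–B4
The largest bag has 3 vertices, giving width 2; this decomposition certifies tw(G) ≤ 2. For the lower bound, G contains the cycle 4–2–3–1–4, so G is not a forest; only forests have treewidth ≤ 1, hence tw(G) ≥ 2. Therefore the treewidth is 2.

2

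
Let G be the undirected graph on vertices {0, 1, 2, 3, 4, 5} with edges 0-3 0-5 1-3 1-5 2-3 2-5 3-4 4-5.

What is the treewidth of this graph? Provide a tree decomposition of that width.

Treewidth 2.
Bags: B1 = {1, 3, 5}  B2 = {3, 4, 5}  B3 = {0, 3, 5}  B4 = {2, 3, 5}
Tree: B1–B2, B2–B3, B3–B4

Every bag has size at most 3, so the width is 3 − 1 = 2 and tw(G) ≤ 2. Since 1–3–4–5–1 is a cycle in G, G is not acyclic. Forests are exactly the graphs of treewidth ≤ 1, so tw(G) ≥ 2. Therefore the treewidth is 2.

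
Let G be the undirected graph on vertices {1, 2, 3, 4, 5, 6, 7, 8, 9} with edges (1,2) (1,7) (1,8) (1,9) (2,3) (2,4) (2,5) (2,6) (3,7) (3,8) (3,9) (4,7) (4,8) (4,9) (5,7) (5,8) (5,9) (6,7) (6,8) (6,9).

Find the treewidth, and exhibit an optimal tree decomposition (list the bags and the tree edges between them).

Every bag has size at most 5, so the width is 5 − 1 = 4 and tw(G) ≤ 4. For the lower bound: the 5 vertex sets {6,7}, {1,2}, {4,8}, {9}, {3} are disjoint, each induces a connected subgraph, and every pair is joined by at least one edge of G. Contracting each set to a single vertex therefore yields K_{5} as a minor, and since treewidth is minor-monotone, tw(G) ≥ tw(K_{5}) = 4. Hence tw(G) = 4 exactly.

Treewidth 4.
One optimal decomposition is:
Bags: B1 = {2, 6, 7, 8, 9}  B2 = {1, 2, 7, 8, 9}  B3 = {2, 4, 7, 8, 9}  B4 = {2, 3, 7, 8, 9}  B5 = {2, 5, 7, 8, 9}
Tree: B1–B2, B2–B3, B3–B4, B4–B5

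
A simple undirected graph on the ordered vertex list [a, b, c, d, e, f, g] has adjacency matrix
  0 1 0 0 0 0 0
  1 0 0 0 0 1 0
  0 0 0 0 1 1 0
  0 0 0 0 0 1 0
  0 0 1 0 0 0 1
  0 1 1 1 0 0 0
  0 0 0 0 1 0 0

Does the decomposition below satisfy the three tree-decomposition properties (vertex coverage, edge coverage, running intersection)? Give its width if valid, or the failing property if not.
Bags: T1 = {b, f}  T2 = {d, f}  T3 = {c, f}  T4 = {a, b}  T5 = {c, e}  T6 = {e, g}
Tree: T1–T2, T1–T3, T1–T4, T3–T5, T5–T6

Checking the three conditions: (i) the bags cover all of {a, b, c, d, e, f, g}; (ii) for each edge, some bag contains both endpoints; (iii) the bags containing any fixed vertex form a subtree. All hold, so the decomposition is valid with width 2 − 1 = 1.

Yes; width 1.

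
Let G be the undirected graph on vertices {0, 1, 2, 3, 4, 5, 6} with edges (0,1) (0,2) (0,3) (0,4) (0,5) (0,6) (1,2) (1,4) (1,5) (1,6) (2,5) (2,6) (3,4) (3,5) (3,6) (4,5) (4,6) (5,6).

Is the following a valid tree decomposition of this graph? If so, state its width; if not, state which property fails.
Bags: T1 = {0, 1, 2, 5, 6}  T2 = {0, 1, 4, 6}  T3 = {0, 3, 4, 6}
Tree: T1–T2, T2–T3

No — edge (5,4) lies in no bag.

A tree decomposition must satisfy three properties: every vertex lies in some bag; for every edge, both endpoints lie together in some bag; and for every vertex, the bags containing it form a connected subtree. Here edge (5,4) lies in no bag, so the decomposition is invalid.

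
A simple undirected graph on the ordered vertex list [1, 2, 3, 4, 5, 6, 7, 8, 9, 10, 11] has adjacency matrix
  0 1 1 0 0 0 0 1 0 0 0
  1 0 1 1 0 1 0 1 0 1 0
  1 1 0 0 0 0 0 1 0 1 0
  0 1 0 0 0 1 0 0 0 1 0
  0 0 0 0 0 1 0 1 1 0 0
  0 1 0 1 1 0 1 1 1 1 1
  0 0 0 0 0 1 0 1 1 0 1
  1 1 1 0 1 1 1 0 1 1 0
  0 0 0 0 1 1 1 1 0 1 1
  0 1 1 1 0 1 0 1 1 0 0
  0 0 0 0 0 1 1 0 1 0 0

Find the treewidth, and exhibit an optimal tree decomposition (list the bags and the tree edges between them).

Treewidth 3.
One such decomposition:
Bags: B1 = {2, 6, 8, 10}  B2 = {6, 8, 9, 10}  B3 = {2, 3, 8, 10}  B4 = {5, 6, 8, 9}  B5 = {6, 7, 8, 9}  B6 = {6, 7, 9, 11}  B7 = {1, 2, 3, 8}  B8 = {2, 4, 6, 10}
Tree: B1–B2, B1–B3, B2–B4, B2–B5, B5–B6, B3–B7, B1–B8

Every bag has size at most 4, so the width is 4 − 1 = 3 and tw(G) ≤ 3. For the lower bound, the 4 vertices {1, 2, 3, 8} are pairwise adjacent, and any tree decomposition puts a clique entirely inside one bag — forcing width ≥ 3. Combining the bounds, tw(G) = 3.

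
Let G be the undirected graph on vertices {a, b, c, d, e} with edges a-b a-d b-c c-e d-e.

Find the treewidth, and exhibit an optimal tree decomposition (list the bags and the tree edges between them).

The largest bag has 3 vertices, giving width 2; this decomposition certifies tw(G) ≤ 2. Since d–e–c–b–a–d is a cycle in G, G is not acyclic. Forests are exactly the graphs of treewidth ≤ 1, so tw(G) ≥ 2. The upper and lower bounds meet at 2, so that is the treewidth.

Treewidth 2.
One such decomposition:
Bags: B1 = {c, d, e}  B2 = {b, c, d}  B3 = {a, b, d}
Tree: B1–B2, B2–B3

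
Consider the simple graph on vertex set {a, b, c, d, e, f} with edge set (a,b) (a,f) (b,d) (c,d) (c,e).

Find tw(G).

A width-1 tree decomposition is:
Bags: B1 = {c, e}  B2 = {c, d}  B3 = {b, d}  B4 = {a, b}  B5 = {a, f}
Tree: B1–B2, B2–B3, B3–B4, B4–B5
Every bag has size at most 2, so the width is 2 − 1 = 1 and tw(G) ≤ 1. Any graph with an edge has treewidth ≥ 1, and G has the edge e–c. The upper and lower bounds meet at 1, so that is the treewidth.

1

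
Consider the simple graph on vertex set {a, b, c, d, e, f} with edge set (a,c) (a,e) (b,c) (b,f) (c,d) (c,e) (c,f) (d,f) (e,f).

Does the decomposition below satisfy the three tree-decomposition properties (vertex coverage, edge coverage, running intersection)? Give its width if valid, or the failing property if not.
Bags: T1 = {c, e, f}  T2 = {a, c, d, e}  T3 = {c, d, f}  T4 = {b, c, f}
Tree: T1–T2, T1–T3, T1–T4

No — bags containing vertex d are not connected in the tree.

A tree decomposition must satisfy three properties: every vertex lies in some bag; for every edge, both endpoints lie together in some bag; and for every vertex, the bags containing it form a connected subtree. Here bags containing vertex d are not connected in the tree, so the decomposition is invalid.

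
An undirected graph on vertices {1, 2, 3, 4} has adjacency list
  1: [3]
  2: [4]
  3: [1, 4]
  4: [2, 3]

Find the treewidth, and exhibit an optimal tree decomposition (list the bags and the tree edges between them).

Every bag has size at most 2, so the width is 2 − 1 = 1 and tw(G) ≤ 1. G has an edge, so its treewidth is at least 1. Therefore the treewidth is 1.

Treewidth 1.
One optimal decomposition is:
Bags: B1 = {1, 3}  B2 = {3, 4}  B3 = {2, 4}
Tree: B1–B2, B2–B3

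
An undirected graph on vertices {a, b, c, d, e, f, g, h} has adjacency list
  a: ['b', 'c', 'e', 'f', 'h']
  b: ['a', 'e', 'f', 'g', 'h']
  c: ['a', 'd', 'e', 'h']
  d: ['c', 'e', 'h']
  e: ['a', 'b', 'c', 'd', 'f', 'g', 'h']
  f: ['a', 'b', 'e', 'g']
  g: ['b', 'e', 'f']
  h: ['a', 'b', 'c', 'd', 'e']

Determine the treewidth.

3

A width-3 tree decomposition is:
Bags: B1 = {a, b, e, f}  B2 = {a, b, e, h}  B3 = {a, c, e, h}  B4 = {c, d, e, h}  B5 = {b, e, f, g}
Tree: B1–B2, B2–B3, B3–B4, B1–B5
Every bag has size at most 4, so the width is 4 − 1 = 3 and tw(G) ≤ 3. Conversely, {b, e, f, g} is a clique of size 4, and the vertices of any clique must share a bag in every tree decomposition; so some bag has ≥ 4 vertices and tw(G) ≥ 3. Combining the bounds, tw(G) = 3.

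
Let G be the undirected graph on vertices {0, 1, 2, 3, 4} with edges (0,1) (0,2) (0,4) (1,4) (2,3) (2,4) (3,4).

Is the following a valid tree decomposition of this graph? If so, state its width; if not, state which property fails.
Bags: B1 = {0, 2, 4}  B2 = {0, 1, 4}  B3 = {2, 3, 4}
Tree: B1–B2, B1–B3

Yes; width 2.

Checking the three conditions: (i) the bags cover all of {0, 1, 2, 3, 4}; (ii) for each edge, some bag contains both endpoints; (iii) the bags containing any fixed vertex form a subtree. All hold, so the decomposition is valid with width 3 − 1 = 2.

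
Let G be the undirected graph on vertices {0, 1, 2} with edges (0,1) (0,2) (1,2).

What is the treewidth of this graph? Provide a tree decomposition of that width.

Treewidth 2.
Bags: B1 = {0, 1, 2}
Tree: (single bag)

A single bag containing all 3 vertices is trivially a valid decomposition of width 2. For the lower bound, the 3 vertices {0, 1, 2} are pairwise adjacent, and any tree decomposition puts a clique entirely inside one bag — forcing width ≥ 2. Therefore the treewidth is 2.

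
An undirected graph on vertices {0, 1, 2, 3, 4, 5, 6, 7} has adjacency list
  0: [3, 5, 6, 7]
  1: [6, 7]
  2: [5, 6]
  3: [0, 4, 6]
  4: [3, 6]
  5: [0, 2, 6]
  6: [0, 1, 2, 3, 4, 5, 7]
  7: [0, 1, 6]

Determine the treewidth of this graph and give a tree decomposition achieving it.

Each bag holds 3 vertices, so the decomposition has width 2, which upper-bounds the treewidth. Conversely, {0, 3, 6} is a clique of size 3, and the vertices of any clique must share a bag in every tree decomposition; so some bag has ≥ 3 vertices and tw(G) ≥ 2. The upper and lower bounds meet at 2, so that is the treewidth.

Treewidth 2.
Bags: B1 = {0, 3, 6}  B2 = {3, 4, 6}  B3 = {0, 6, 7}  B4 = {0, 5, 6}  B5 = {2, 5, 6}  B6 = {1, 6, 7}
Tree: B1–B2, B1–B3, B3–B4, B4–B5, B3–B6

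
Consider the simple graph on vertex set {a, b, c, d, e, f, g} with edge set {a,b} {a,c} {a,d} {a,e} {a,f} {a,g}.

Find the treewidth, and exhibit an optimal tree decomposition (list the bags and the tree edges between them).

Every bag has size at most 2, so the width is 2 − 1 = 1 and tw(G) ≤ 1. Any graph with an edge has treewidth ≥ 1, and G has the edge f–a. Combining the bounds, tw(G) = 1.

Treewidth 1.
Bags: B1 = {a, f}  B2 = {a, d}  B3 = {a, g}  B4 = {a, c}  B5 = {a, b}  B6 = {a, e}
Tree: B1–B2, B2–B3, B3–B4, B3–B5, B3–B6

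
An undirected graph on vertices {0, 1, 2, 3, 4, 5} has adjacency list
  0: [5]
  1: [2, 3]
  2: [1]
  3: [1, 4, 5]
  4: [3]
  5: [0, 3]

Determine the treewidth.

A width-1 tree decomposition is:
Bags: B1 = {1, 3}  B2 = {3, 5}  B3 = {3, 4}  B4 = {1, 2}  B5 = {0, 5}
Tree: B1–B2, B2–B3, B1–B4, B2–B5
Every bag has size at most 2, so the width is 2 − 1 = 1 and tw(G) ≤ 1. Any graph with an edge has treewidth ≥ 1, and G has the edge 3–1. Hence tw(G) = 1 exactly.

1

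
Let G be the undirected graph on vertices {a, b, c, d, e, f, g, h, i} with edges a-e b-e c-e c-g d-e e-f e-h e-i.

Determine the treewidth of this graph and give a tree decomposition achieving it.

Treewidth 1.
Bags: B1 = {c, e}  B2 = {b, e}  B3 = {e, i}  B4 = {a, e}  B5 = {e, h}  B6 = {e, f}  B7 = {c, g}  B8 = {d, e}
Tree: B1–B2, B2–B3, B1–B4, B2–B5, B3–B6, B1–B7, B2–B8

Each bag holds 2 vertices, so the decomposition has width 1, which upper-bounds the treewidth. Any graph with an edge has treewidth ≥ 1, and G has the edge e–c. The upper and lower bounds meet at 1, so that is the treewidth.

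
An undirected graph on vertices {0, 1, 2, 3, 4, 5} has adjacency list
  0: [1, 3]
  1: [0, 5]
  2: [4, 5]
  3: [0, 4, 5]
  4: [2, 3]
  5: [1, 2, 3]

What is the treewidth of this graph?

A width-2 tree decomposition is:
Bags: B1 = {0, 1, 5}  B2 = {0, 3, 5}  B3 = {2, 3, 5}  B4 = {2, 3, 4}
Tree: B1–B2, B2–B3, B3–B4
Each bag holds 3 vertices, so the decomposition has width 2, which upper-bounds the treewidth. The edges 1–0–3–5–1 form a cycle, so G is not a tree and its treewidth is at least 2. Hence tw(G) = 2 exactly.

2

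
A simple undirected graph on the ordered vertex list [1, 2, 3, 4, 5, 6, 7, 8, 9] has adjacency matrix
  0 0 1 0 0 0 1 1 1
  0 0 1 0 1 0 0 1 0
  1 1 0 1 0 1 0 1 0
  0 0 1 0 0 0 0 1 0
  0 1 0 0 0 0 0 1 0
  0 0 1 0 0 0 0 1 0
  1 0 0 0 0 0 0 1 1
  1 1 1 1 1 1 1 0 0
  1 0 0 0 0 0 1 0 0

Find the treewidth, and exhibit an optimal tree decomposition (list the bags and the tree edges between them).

Treewidth 2.
Bags: B1 = {1, 7, 8}  B2 = {1, 3, 8}  B3 = {2, 3, 8}  B4 = {2, 5, 8}  B5 = {1, 7, 9}  B6 = {3, 6, 8}  B7 = {3, 4, 8}
Tree: B1–B2, B2–B3, B3–B4, B1–B5, B2–B6, B2–B7

Every bag has size at most 3, so the width is 3 − 1 = 2 and tw(G) ≤ 2. Conversely, {1, 3, 8} is a clique of size 3, and the vertices of any clique must share a bag in every tree decomposition; so some bag has ≥ 3 vertices and tw(G) ≥ 2. Hence tw(G) = 2 exactly.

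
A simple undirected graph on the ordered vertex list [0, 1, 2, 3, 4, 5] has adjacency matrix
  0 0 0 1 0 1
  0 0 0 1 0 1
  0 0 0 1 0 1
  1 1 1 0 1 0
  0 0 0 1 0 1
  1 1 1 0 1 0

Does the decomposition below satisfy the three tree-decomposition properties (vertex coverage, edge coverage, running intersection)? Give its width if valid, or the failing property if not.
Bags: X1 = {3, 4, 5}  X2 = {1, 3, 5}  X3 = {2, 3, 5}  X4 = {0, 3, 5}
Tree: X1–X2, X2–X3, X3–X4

Yes; width 2.

Checking the three conditions: (i) the bags cover all of {0, 1, 2, 3, 4, 5}; (ii) for each edge, some bag contains both endpoints; (iii) the bags containing any fixed vertex form a subtree. All hold, so the decomposition is valid with width 3 − 1 = 2.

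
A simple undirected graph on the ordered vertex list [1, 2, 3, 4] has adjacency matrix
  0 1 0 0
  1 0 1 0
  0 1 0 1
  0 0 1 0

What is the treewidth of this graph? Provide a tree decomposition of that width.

The largest bag has 2 vertices, giving width 1; this decomposition certifies tw(G) ≤ 1. Any graph with an edge has treewidth ≥ 1, and G has the edge 4–3. Hence tw(G) = 1 exactly.

Treewidth 1.
One optimal decomposition is:
Bags: B1 = {3, 4}  B2 = {2, 3}  B3 = {1, 2}
Tree: B1–B2, B2–B3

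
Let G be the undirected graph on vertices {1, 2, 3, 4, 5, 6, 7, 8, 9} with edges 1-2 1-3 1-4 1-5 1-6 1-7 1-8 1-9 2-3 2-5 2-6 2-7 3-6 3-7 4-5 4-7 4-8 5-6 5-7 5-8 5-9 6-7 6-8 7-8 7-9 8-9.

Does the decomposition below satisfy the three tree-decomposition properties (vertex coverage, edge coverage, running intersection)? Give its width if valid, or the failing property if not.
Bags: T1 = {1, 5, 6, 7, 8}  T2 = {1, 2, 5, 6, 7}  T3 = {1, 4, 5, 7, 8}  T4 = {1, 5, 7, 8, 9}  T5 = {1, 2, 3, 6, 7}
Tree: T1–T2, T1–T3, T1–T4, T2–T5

Vertex coverage: the bags together contain {1, 2, 3, 4, 5, 6, 7, 8, 9}, the full vertex set. Edge coverage: each edge of G has both endpoints in at least one bag. Running intersection: for every vertex, the bags containing it form a connected subtree. All three properties hold, so this is a valid tree decomposition of width max|bag| − 1 = 4, and hence tw(G) ≤ 4.

Yes; width 4.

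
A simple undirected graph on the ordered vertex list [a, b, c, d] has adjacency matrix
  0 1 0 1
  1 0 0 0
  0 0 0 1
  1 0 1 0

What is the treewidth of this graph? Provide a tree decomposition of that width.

Every bag has size at most 2, so the width is 2 − 1 = 1 and tw(G) ≤ 1. G has an edge, so its treewidth is at least 1. Combining the bounds, tw(G) = 1.

Treewidth 1.
Bags: B1 = {a, d}  B2 = {c, d}  B3 = {a, b}
Tree: B1–B2, B1–B3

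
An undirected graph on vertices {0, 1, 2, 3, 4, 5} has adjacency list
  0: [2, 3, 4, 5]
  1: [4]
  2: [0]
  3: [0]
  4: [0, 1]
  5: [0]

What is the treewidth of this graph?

1

A width-1 tree decomposition is:
Bags: B1 = {0, 4}  B2 = {1, 4}  B3 = {0, 3}  B4 = {0, 5}  B5 = {0, 2}
Tree: B1–B2, B1–B3, B1–B4, B4–B5
Every bag has size at most 2, so the width is 2 − 1 = 1 and tw(G) ≤ 1. G has an edge, so its treewidth is at least 1. Hence tw(G) = 1 exactly.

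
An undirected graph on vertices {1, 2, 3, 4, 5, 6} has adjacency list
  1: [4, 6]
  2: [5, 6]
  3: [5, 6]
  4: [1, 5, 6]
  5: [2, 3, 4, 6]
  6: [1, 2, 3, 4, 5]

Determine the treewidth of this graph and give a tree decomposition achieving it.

The largest bag has 3 vertices, giving width 2; this decomposition certifies tw(G) ≤ 2. Conversely, {1, 4, 6} is a clique of size 3, and the vertices of any clique must share a bag in every tree decomposition; so some bag has ≥ 3 vertices and tw(G) ≥ 2. The upper and lower bounds meet at 2, so that is the treewidth.

Treewidth 2.
One such decomposition:
Bags: B1 = {4, 5, 6}  B2 = {2, 5, 6}  B3 = {1, 4, 6}  B4 = {3, 5, 6}
Tree: B1–B2, B1–B3, B2–B4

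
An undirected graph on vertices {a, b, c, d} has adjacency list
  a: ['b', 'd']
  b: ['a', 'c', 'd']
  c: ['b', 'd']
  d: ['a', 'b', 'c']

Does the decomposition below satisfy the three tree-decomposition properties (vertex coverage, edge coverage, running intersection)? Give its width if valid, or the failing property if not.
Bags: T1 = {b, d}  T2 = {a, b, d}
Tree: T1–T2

No — vertex c appears in no bag.

A tree decomposition must satisfy three properties: every vertex lies in some bag; for every edge, both endpoints lie together in some bag; and for every vertex, the bags containing it form a connected subtree. Here vertex c appears in no bag, so the decomposition is invalid.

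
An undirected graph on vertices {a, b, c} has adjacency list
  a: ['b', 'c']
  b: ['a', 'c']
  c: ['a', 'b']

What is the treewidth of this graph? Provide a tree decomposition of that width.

Treewidth 2.
One such decomposition:
Bags: B1 = {a, b, c}
Tree: (single bag)

With just one bag of size 3, the width is 3 − 1 = 2, so tw(G) ≤ 2. Conversely, {a, b, c} is a clique of size 3, and the vertices of any clique must share a bag in every tree decomposition; so some bag has ≥ 3 vertices and tw(G) ≥ 2. Hence tw(G) = 2 exactly.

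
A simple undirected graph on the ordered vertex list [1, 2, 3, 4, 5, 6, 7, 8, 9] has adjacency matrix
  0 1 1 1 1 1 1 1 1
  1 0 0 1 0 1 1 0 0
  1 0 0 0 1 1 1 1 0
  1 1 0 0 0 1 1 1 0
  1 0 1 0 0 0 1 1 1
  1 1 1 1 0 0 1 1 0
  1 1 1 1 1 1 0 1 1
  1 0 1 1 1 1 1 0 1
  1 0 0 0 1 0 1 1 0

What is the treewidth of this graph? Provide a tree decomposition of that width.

Each bag holds 5 vertices, so the decomposition has width 4, which upper-bounds the treewidth. Conversely, {1, 5, 7, 8, 9} is a clique of size 5, and the vertices of any clique must share a bag in every tree decomposition; so some bag has ≥ 5 vertices and tw(G) ≥ 4. Therefore the treewidth is 4.

Treewidth 4.
One such decomposition:
Bags: B1 = {1, 3, 5, 7, 8}  B2 = {1, 3, 6, 7, 8}  B3 = {1, 4, 6, 7, 8}  B4 = {1, 2, 4, 6, 7}  B5 = {1, 5, 7, 8, 9}
Tree: B1–B2, B2–B3, B3–B4, B1–B5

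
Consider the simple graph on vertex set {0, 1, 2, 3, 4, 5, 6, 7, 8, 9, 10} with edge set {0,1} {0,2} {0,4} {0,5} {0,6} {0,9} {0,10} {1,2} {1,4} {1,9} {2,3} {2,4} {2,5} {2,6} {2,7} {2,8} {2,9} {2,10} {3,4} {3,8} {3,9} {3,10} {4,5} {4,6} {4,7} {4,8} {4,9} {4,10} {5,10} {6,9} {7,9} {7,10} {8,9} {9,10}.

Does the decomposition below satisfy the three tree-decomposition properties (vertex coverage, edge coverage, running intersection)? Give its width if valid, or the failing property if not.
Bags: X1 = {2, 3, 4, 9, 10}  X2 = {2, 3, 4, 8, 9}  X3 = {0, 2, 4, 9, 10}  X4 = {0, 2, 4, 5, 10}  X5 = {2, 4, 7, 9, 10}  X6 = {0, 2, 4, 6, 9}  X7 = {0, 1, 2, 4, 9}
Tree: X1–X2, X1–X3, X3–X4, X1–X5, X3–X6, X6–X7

Yes; width 4.

Every vertex of G appears in some bag (union = {0, 1, 2, 3, 4, 5, 6, 7, 8, 9, 10}); every edge is covered by a bag; and for each vertex v the set of bags containing v is connected in the bag tree. The decomposition is therefore valid. The largest bag has 5 vertices, so the width is 4.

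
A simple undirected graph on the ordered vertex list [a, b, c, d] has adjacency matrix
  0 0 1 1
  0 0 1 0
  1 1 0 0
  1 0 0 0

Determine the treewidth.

1

A width-1 tree decomposition is:
Bags: B1 = {b, c}  B2 = {a, c}  B3 = {a, d}
Tree: B1–B2, B2–B3
The largest bag has 2 vertices, giving width 1; this decomposition certifies tw(G) ≤ 1. G has an edge, so its treewidth is at least 1. Hence tw(G) = 1 exactly.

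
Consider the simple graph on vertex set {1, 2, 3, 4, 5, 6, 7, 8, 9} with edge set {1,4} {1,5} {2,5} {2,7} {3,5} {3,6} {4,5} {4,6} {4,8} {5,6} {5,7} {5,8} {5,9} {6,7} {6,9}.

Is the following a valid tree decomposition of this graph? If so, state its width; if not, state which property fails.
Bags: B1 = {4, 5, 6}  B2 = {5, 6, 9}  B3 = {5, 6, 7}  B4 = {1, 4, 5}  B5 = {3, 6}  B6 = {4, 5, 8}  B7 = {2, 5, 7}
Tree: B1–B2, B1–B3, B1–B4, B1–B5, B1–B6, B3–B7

No — edge (5,3) lies in no bag.

A tree decomposition must satisfy three properties: every vertex lies in some bag; for every edge, both endpoints lie together in some bag; and for every vertex, the bags containing it form a connected subtree. Here edge (5,3) lies in no bag, so the decomposition is invalid.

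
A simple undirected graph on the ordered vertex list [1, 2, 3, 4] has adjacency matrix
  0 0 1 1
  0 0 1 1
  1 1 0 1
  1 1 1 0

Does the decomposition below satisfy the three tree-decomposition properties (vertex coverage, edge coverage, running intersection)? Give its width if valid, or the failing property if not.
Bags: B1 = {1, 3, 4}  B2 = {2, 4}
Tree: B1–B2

No — edge (3,2) lies in no bag.

A tree decomposition must satisfy three properties: every vertex lies in some bag; for every edge, both endpoints lie together in some bag; and for every vertex, the bags containing it form a connected subtree. Here edge (3,2) lies in no bag, so the decomposition is invalid.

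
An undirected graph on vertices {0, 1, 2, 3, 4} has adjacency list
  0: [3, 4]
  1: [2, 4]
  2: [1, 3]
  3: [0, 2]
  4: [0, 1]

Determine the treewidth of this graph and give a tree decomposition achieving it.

Each bag holds 3 vertices, so the decomposition has width 2, which upper-bounds the treewidth. The edges 3–2–1–4–0–3 form a cycle, so G is not a tree and its treewidth is at least 2. Therefore the treewidth is 2.

Treewidth 2.
One such decomposition:
Bags: B1 = {1, 2, 3}  B2 = {1, 3, 4}  B3 = {0, 3, 4}
Tree: B1–B2, B2–B3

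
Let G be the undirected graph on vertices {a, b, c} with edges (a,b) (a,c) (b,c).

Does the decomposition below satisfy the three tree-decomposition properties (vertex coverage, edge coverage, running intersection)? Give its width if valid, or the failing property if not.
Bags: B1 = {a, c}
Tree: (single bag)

No — vertex b appears in no bag.

A tree decomposition must satisfy three properties: every vertex lies in some bag; for every edge, both endpoints lie together in some bag; and for every vertex, the bags containing it form a connected subtree. Here vertex b appears in no bag, so the decomposition is invalid.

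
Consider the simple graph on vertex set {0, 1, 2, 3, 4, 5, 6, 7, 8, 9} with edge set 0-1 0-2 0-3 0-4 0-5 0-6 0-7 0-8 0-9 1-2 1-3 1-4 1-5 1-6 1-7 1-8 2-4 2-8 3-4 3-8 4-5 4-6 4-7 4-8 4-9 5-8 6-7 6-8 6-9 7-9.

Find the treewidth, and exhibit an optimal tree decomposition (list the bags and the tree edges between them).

The largest bag has 5 vertices, giving width 4; this decomposition certifies tw(G) ≤ 4. For the lower bound, the 5 vertices {0, 1, 2, 4, 8} are pairwise adjacent, and any tree decomposition puts a clique entirely inside one bag — forcing width ≥ 4. The upper and lower bounds meet at 4, so that is the treewidth.

Treewidth 4.
One such decomposition:
Bags: B1 = {0, 1, 4, 6, 8}  B2 = {0, 1, 4, 6, 7}  B3 = {0, 1, 2, 4, 8}  B4 = {0, 1, 3, 4, 8}  B5 = {0, 1, 4, 5, 8}  B6 = {0, 4, 6, 7, 9}
Tree: B1–B2, B1–B3, B1–B4, B3–B5, B2–B6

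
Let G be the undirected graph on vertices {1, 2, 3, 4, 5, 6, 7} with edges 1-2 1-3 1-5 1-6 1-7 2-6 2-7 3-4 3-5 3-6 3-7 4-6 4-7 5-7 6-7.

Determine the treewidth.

A width-3 tree decomposition is:
Bags: B1 = {1, 3, 6, 7}  B2 = {1, 3, 5, 7}  B3 = {3, 4, 6, 7}  B4 = {1, 2, 6, 7}
Tree: B1–B2, B1–B3, B1–B4
Each bag holds 4 vertices, so the decomposition has width 3, which upper-bounds the treewidth. For the lower bound, the 4 vertices {1, 2, 6, 7} are pairwise adjacent, and any tree decomposition puts a clique entirely inside one bag — forcing width ≥ 3. Combining the bounds, tw(G) = 3.

3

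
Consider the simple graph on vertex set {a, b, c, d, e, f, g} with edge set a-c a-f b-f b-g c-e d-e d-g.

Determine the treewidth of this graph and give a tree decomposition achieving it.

Every bag has size at most 3, so the width is 3 − 1 = 2 and tw(G) ≤ 2. Since e–c–a–f–b–g–d–e is a cycle in G, G is not acyclic. Forests are exactly the graphs of treewidth ≤ 1, so tw(G) ≥ 2. Combining the bounds, tw(G) = 2.

Treewidth 2.
One such decomposition:
Bags: B1 = {a, c, e}  B2 = {a, e, f}  B3 = {b, e, f}  B4 = {b, e, g}  B5 = {d, e, g}
Tree: B1–B2, B2–B3, B3–B4, B4–B5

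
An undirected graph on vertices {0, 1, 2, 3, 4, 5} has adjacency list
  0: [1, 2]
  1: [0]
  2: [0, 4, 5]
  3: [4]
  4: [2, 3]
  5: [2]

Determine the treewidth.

1

A width-1 tree decomposition is:
Bags: B1 = {2, 5}  B2 = {2, 4}  B3 = {0, 2}  B4 = {0, 1}  B5 = {3, 4}
Tree: B1–B2, B2–B3, B3–B4, B2–B5
The largest bag has 2 vertices, giving width 1; this decomposition certifies tw(G) ≤ 1. Any graph with an edge has treewidth ≥ 1, and G has the edge 2–5. Hence tw(G) = 1 exactly.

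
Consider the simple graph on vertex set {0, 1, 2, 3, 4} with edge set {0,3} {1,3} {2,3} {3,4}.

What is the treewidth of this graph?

A width-1 tree decomposition is:
Bags: B1 = {3, 4}  B2 = {0, 3}  B3 = {2, 3}  B4 = {1, 3}
Tree: B1–B2, B2–B3, B2–B4
Each bag holds 2 vertices, so the decomposition has width 1, which upper-bounds the treewidth. G has an edge, so its treewidth is at least 1. Therefore the treewidth is 1.

1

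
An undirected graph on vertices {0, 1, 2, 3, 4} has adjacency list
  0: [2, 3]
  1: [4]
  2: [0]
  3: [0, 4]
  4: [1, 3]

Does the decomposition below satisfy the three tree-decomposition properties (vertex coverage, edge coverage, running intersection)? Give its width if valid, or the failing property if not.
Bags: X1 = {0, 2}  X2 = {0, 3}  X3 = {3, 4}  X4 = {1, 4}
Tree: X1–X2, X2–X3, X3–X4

Every vertex of G appears in some bag (union = {0, 1, 2, 3, 4}); every edge is covered by a bag; and for each vertex v the set of bags containing v is connected in the bag tree. The decomposition is therefore valid. The largest bag has 2 vertices, so the width is 1.

Yes; width 1.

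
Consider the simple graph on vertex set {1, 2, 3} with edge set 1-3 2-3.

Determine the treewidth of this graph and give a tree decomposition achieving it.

Every bag has size at most 2, so the width is 2 − 1 = 1 and tw(G) ≤ 1. G has an edge, so its treewidth is at least 1. Therefore the treewidth is 1.

Treewidth 1.
One such decomposition:
Bags: B1 = {1, 3}  B2 = {2, 3}
Tree: B1–B2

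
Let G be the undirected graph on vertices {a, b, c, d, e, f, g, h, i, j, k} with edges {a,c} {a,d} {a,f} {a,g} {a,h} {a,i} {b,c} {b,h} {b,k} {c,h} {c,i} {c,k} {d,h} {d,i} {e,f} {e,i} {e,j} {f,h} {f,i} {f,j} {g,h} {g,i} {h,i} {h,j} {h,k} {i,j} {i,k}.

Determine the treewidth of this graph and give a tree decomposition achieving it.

Treewidth 3.
Bags: B1 = {c, h, i, k}  B2 = {a, c, h, i}  B3 = {b, c, h, k}  B4 = {a, f, h, i}  B5 = {a, g, h, i}  B6 = {f, h, i, j}  B7 = {a, d, h, i}  B8 = {e, f, i, j}
Tree: B1–B2, B1–B3, B2–B4, B4–B5, B4–B6, B5–B7, B6–B8

Every bag has size at most 4, so the width is 4 − 1 = 3 and tw(G) ≤ 3. For the lower bound, the 4 vertices {e, f, i, j} are pairwise adjacent, and any tree decomposition puts a clique entirely inside one bag — forcing width ≥ 3. Combining the bounds, tw(G) = 3.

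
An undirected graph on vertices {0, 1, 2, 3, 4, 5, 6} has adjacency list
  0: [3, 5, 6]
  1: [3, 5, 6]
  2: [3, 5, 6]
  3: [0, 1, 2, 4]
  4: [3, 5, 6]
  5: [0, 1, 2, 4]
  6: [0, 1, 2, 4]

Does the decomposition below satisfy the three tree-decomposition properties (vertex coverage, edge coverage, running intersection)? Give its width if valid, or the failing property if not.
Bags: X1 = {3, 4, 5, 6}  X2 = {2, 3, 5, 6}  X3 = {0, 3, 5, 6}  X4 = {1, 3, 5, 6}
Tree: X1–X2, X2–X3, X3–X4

Yes; width 3.

Vertex coverage: the bags together contain {0, 1, 2, 3, 4, 5, 6}, the full vertex set. Edge coverage: each edge of G has both endpoints in at least one bag. Running intersection: for every vertex, the bags containing it form a connected subtree. All three properties hold, so this is a valid tree decomposition of width max|bag| − 1 = 3, and hence tw(G) ≤ 3.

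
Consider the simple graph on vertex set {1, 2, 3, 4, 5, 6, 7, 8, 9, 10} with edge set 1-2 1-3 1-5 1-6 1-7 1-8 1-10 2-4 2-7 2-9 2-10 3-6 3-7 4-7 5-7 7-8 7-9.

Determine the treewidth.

A width-2 tree decomposition is:
Bags: B1 = {1, 3, 7}  B2 = {1, 2, 7}  B3 = {1, 3, 6}  B4 = {2, 4, 7}  B5 = {1, 5, 7}  B6 = {1, 2, 10}  B7 = {2, 7, 9}  B8 = {1, 7, 8}
Tree: B1–B2, B1–B3, B2–B4, B1–B5, B2–B6, B4–B7, B2–B8
Every bag has size at most 3, so the width is 3 − 1 = 2 and tw(G) ≤ 2. For the lower bound, the 3 vertices {1, 2, 10} are pairwise adjacent, and any tree decomposition puts a clique entirely inside one bag — forcing width ≥ 2. The upper and lower bounds meet at 2, so that is the treewidth.

2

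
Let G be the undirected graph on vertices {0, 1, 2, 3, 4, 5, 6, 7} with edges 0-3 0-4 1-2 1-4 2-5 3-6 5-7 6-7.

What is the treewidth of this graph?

2

A width-2 tree decomposition is:
Bags: B1 = {0, 3, 4}  B2 = {3, 4, 6}  B3 = {4, 6, 7}  B4 = {4, 5, 7}  B5 = {2, 4, 5}  B6 = {1, 2, 4}
Tree: B1–B2, B2–B3, B3–B4, B4–B5, B5–B6
Every bag has size at most 3, so the width is 3 − 1 = 2 and tw(G) ≤ 2. For the lower bound, G contains the cycle 4–0–3–6–7–5–2–1–4, so G is not a forest; only forests have treewidth ≤ 1, hence tw(G) ≥ 2. Combining the bounds, tw(G) = 2.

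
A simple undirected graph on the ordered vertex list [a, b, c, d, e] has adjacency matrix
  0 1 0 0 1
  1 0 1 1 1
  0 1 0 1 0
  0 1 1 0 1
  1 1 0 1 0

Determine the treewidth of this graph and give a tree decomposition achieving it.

Treewidth 2.
Bags: B1 = {b, d, e}  B2 = {b, c, d}  B3 = {a, b, e}
Tree: B1–B2, B1–B3

Each bag holds 3 vertices, so the decomposition has width 2, which upper-bounds the treewidth. For the lower bound, the 3 vertices {b, d, e} are pairwise adjacent, and any tree decomposition puts a clique entirely inside one bag — forcing width ≥ 2. Therefore the treewidth is 2.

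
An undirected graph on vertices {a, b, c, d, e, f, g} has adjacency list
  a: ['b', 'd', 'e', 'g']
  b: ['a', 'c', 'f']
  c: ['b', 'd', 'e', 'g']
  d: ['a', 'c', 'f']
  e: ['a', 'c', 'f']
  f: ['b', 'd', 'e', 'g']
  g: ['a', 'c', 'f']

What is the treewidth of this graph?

3

A width-3 tree decomposition is:
Bags: B1 = {a, c, d, f}  B2 = {a, c, e, f}  B3 = {a, c, f, g}  B4 = {a, b, c, f}
Tree: B1–B2, B2–B3, B3–B4
Every bag has size at most 4, so the width is 4 − 1 = 3 and tw(G) ≤ 3. For the lower bound: the 4 vertex sets {a,d}, {c,e}, {f}, {g} are disjoint, each induces a connected subgraph, and every pair is joined by at least one edge of G. Contracting each set to a single vertex therefore yields K_{4} as a minor, and since treewidth is minor-monotone, tw(G) ≥ tw(K_{4}) = 3. Hence tw(G) = 3 exactly.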